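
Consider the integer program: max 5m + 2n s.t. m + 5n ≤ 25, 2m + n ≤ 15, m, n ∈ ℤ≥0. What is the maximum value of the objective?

(m,n)=(7,1) is feasible, giving 37.
(m,n)=(7,0) is feasible, giving 35.
(m,n)=(6,2) is feasible, giving 34.
(m,n)=(6,1) is feasible, giving 32.
No feasible integer point exceeds 37.

37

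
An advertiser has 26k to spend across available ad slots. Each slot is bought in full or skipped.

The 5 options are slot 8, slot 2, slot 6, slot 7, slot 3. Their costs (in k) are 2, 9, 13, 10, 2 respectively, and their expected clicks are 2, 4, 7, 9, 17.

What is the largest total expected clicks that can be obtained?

Allowing fractional choices, the relaxed optimum would be about 34.5, but ad slots are indivisible.
slot 8 + slot 2 + slot 7 + slot 3: cost 2 + 9 + 10 + 2 = 23 ≤ 26, expected clicks 2 + 4 + 9 + 17 = 32.
slot 6 + slot 7 + slot 3: cost 13 + 10 + 2 = 25 ≤ 26, expected clicks 7 + 9 + 17 = 33.
Best is slot 6, slot 7, and slot 3 with total expected clicks 33.

33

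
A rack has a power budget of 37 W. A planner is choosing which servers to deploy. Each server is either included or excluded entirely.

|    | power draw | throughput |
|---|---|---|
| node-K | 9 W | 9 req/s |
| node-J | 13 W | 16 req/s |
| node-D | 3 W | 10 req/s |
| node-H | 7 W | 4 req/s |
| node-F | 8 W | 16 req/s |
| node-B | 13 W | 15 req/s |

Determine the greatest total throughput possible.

57

Take node-J, node-D, node-F, and node-B: power draw 13 + 3 + 8 + 13 = 37 ≤ 37, throughput 16 + 10 + 16 + 15 = 57.
No other feasible combination does better.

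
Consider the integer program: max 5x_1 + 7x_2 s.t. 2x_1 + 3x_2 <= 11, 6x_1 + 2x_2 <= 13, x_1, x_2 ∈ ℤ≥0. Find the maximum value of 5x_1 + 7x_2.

26

(x_1,x_2)=(1,3): 2·1+3·3=11≤11, 6·1+2·3=12≤13, objective 26.
(x_1,x_2)=(0,3): 2·0+3·3=9≤11, 6·0+2·3=6≤13, objective 21.
The best lattice point is (1,3), giving 26.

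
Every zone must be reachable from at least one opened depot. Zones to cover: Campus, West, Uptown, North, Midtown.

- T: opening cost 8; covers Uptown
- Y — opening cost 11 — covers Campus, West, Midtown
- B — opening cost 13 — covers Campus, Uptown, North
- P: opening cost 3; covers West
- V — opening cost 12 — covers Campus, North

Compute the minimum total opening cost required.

24

Choose Y and B: together they cover Campus, West, Uptown, North, Midtown — every zone.
Total opening cost: 11 + 13 = 24.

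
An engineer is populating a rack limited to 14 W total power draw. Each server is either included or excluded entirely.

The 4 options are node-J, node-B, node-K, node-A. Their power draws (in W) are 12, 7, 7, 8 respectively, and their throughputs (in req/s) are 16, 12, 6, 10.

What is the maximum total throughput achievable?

18

Take node-B and node-K: power draw 7 + 7 = 14 ≤ 14, throughput 12 + 6 = 18.
No other feasible combination does better.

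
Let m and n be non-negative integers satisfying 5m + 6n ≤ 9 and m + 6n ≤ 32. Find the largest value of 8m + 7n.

8

The continuous relaxation peaks at (1.8, 0) with value 14.40; rounding to a feasible lattice point costs some objective.
(m,n)=(1,0): 5·1+6·0=5≤9, 1·1+6·0=1≤32, objective 8.
(m,n)=(0,1): 5·0+6·1=6≤9, 1·0+6·1=6≤32, objective 7.
(m,n)=(0,0): 5·0+6·0=0≤9, 1·0+6·0=0≤32, objective 0.
No feasible integer point exceeds 8.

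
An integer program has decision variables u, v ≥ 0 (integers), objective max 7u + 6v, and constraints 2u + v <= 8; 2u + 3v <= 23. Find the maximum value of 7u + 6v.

43

The continuous relaxation peaks at (0.25, 7.5) with value 46.75; rounding to a feasible lattice point costs some objective.
(u,v)=(1,6) is feasible, giving 43.
(u,v)=(0,7) is feasible, giving 42.
(u,v)=(1,5) is feasible, giving 37.
No feasible integer point exceeds 43.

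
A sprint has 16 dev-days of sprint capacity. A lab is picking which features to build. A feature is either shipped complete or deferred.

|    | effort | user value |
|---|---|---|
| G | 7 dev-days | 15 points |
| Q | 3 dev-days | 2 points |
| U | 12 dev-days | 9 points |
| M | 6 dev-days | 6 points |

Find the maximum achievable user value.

G + M: effort 7 + 6 = 13 ≤ 16, user value 15 + 6 = 21.
G + Q + M: effort 7 + 3 + 6 = 16 ≤ 16, user value 15 + 2 + 6 = 23.
Best is G, Q, and M with total user value 23.

23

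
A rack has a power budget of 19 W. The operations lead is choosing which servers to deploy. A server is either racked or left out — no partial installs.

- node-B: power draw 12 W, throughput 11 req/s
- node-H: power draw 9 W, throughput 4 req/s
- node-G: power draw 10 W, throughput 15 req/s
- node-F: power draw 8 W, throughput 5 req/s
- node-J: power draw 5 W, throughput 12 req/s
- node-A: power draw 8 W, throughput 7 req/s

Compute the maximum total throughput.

Treat it as a binary knapsack problem.
node-G + node-J: power draw 10 + 5 = 15 ≤ 19, throughput 15 + 12 = 27.
node-G + node-A: power draw 10 + 8 = 18 ≤ 19, throughput 15 + 7 = 22.
node-B + node-J: power draw 12 + 5 = 17 ≤ 19, throughput 11 + 12 = 23.
Best is node-G and node-J with total throughput 27.

27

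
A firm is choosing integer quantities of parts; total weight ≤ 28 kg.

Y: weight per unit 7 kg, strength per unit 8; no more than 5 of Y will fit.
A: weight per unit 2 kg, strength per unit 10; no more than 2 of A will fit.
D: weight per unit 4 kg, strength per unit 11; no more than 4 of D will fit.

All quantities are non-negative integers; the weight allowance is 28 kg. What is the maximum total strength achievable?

72

2×A and 4×D: weight 20 ≤ 28, strength 2·10 + 4·11 = 64.
1×Y, 2×A, and 4×D: weight 27 ≤ 28, strength 1·8 + 2·10 + 4·11 = 72.
Best is 72.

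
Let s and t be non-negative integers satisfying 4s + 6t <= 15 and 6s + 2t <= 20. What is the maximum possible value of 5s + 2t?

Relaxing integrality, the LP optimum is 16.79 at (s,t) = (3.21, 0.357), which is not an integer point.
(s,t)=(3,0): 4·3+6·0=12≤15, 6·3+2·0=18≤20, objective 15.
(s,t)=(2,1): 4·2+6·1=14≤15, 6·2+2·1=14≤20, objective 12.
(s,t)=(2,0): 4·2+6·0=8≤15, 6·2+2·0=12≤20, objective 10.
No feasible integer point exceeds 15.

15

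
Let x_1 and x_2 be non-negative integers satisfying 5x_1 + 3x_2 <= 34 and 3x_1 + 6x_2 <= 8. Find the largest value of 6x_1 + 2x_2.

12

The continuous relaxation peaks at (2.67, 0) with value 16.00; rounding to a feasible lattice point costs some objective.
(x_1,x_2)=(2,0): 5·2+3·0=10≤34, 3·2+6·0=6≤8, objective 12.
(x_1,x_2)=(1,0): 5·1+3·0=5≤34, 3·1+6·0=3≤8, objective 6.
No feasible integer point exceeds 12.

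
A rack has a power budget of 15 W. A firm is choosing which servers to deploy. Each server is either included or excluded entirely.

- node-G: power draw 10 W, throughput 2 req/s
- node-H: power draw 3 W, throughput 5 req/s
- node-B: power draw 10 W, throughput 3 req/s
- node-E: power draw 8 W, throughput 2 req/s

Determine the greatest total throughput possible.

Treat it as a binary knapsack problem.
Take node-H and node-B: power draw 3 + 10 = 13 ≤ 15, throughput 5 + 3 = 8.
No other feasible combination does better.

8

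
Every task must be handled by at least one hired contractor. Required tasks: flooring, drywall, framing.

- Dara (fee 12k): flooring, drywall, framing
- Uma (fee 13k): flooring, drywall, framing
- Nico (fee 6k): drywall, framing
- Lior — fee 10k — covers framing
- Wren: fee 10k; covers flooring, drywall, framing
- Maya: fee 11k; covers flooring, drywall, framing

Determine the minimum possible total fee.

Wren alone covers flooring, drywall, framing — every task.
Total fee: 10.

10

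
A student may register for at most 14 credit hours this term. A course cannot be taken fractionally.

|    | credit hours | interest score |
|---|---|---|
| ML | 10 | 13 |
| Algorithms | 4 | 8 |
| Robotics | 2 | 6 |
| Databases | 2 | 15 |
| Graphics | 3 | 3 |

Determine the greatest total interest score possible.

This is a 0-1 knapsack instance.
Allowing fractional choices, the relaxed optimum would be about 36.8, but courses are indivisible.
Algorithms + Robotics + Databases: credit hours 4 + 2 + 2 = 8 ≤ 14, interest score 8 + 6 + 15 = 29.
ML + Robotics + Databases: credit hours 10 + 2 + 2 = 14 ≤ 14, interest score 13 + 6 + 15 = 34.
Algorithms + Robotics + Databases + Graphics: credit hours 4 + 2 + 2 + 3 = 11 ≤ 14, interest score 8 + 6 + 15 + 3 = 32.
Best is ML, Robotics, and Databases with total interest score 34.

34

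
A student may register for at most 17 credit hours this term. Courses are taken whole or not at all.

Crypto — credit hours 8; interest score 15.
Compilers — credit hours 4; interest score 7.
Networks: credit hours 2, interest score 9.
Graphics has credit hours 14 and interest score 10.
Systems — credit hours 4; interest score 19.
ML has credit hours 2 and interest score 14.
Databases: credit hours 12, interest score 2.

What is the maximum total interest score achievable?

Allowing fractional choices, the relaxed optimum would be about 58.8, but courses are indivisible.
Crypto + Networks + Systems + ML: credit hours 8 + 2 + 4 + 2 = 16 ≤ 17, interest score 15 + 9 + 19 + 14 = 57.
Compilers + Networks + Systems + ML: credit hours 4 + 2 + 4 + 2 = 12 ≤ 17, interest score 7 + 9 + 19 + 14 = 49.
Crypto + Systems + ML: credit hours 8 + 4 + 2 = 14 ≤ 17, interest score 15 + 19 + 14 = 48.
Best is Crypto, Networks, Systems, and ML with total interest score 57.

57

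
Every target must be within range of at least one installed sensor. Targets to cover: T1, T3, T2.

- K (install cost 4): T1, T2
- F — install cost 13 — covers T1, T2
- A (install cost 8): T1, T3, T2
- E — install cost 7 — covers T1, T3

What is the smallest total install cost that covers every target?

A alone covers T1, T3, T2 — every target.
Total install cost: 8.

8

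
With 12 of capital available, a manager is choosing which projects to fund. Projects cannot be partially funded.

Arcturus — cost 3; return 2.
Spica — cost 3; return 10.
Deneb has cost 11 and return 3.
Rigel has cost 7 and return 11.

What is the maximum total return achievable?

This is a 0-1 knapsack instance.
Allowing fractional choices, the relaxed optimum would be about 22.3, but projects are indivisible.
Arcturus + Spica: cost 3 + 3 = 6 ≤ 12, return 2 + 10 = 12.
Arcturus + Rigel: cost 3 + 7 = 10 ≤ 12, return 2 + 11 = 13.
Spica + Rigel: cost 3 + 7 = 10 ≤ 12, return 10 + 11 = 21.
Best is Spica and Rigel with total return 21.

21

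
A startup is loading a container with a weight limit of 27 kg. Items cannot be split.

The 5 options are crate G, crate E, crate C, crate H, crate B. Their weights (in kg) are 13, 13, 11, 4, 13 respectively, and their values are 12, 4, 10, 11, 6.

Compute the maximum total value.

23

Take crate G and crate H: weight 13 + 4 = 17 ≤ 27, value 12 + 11 = 23.
No other feasible combination does better.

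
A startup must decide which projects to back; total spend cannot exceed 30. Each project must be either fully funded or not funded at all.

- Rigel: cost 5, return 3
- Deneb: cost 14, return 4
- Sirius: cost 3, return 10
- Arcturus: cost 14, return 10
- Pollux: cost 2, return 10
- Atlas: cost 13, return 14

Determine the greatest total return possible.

37

Allowing fractional choices, the relaxed optimum would be about 42.6, but projects are indivisible.
Arcturus + Pollux + Atlas: cost 14 + 2 + 13 = 29 ≤ 30, return 10 + 10 + 14 = 34.
Rigel + Sirius + Pollux + Atlas: cost 5 + 3 + 2 + 13 = 23 ≤ 30, return 3 + 10 + 10 + 14 = 37.
Sirius + Pollux + Atlas: cost 3 + 2 + 13 = 18 ≤ 30, return 10 + 10 + 14 = 34.
Best is Rigel, Sirius, Pollux, and Atlas with total return 37.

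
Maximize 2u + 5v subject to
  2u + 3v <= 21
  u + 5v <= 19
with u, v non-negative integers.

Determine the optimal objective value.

24

(u,v)=(7,2): 2·7+3·2=20≤21, 1·7+5·2=17≤19, objective 24.
(u,v)=(6,2): 2·6+3·2=18≤21, 1·6+5·2=16≤19, objective 22.
(u,v)=(8,1): 2·8+3·1=19≤21, 1·8+5·1=13≤19, objective 21.
The best lattice point is (7,2), giving 24.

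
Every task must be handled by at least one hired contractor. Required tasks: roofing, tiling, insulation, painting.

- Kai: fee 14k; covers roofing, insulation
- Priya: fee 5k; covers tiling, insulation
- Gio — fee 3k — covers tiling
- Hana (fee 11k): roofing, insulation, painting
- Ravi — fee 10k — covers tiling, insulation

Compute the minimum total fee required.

14

This is a weighted set-cover instance.
The greedy cost-per-new-task heuristic would pick Priya and Hana for 16, but a cheaper cover exists.
Choose Gio and Hana: together they cover roofing, tiling, insulation, painting — every task.
Total fee: 3 + 11 = 14.
No cover costs less than 14.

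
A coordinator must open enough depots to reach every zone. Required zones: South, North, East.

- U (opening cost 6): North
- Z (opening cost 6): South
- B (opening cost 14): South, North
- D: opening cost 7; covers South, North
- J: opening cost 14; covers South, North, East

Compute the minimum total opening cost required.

The greedy cost-per-new-zone heuristic would pick D and J for 21, but a cheaper cover exists.
J alone covers South, North, East — every zone.
Total opening cost: 14.
No cover costs less than 14.

14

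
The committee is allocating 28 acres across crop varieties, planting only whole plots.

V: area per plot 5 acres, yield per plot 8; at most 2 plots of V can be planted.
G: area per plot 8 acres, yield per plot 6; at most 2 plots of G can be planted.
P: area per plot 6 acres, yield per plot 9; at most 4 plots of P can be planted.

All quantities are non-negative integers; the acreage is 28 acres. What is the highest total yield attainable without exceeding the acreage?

Take 2×V and 3×P: area 28 ≤ 28, yield 2·8 + 3·9 = 43.
V has the best ratio (8/5) and is taken to its limit of 2; remaining capacity is filled optimally with the others.

43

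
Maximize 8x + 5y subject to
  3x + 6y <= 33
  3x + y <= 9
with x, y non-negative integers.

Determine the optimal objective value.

33

(x,y)=(1,5): 3·1+6·5=33≤33, 3·1+1·5=8≤9, objective 33.
(x,y)=(2,3): 3·2+6·3=24≤33, 3·2+1·3=9≤9, objective 31.
(x,y)=(1,4): 3·1+6·4=27≤33, 3·1+1·4=7≤9, objective 28.
The best lattice point is (1,5), giving 33.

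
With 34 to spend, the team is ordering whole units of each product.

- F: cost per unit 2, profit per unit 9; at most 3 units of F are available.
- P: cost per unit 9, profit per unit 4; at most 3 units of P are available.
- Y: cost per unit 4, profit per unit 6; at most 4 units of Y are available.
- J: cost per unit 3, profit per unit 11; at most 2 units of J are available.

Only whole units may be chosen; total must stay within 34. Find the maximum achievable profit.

Take 3×F, 4×Y, and 2×J: cost 28 ≤ 34, profit 3·9 + 4·6 + 2·11 = 73.
F has the best ratio (9/2) and is taken to its limit of 3; remaining capacity is filled optimally with the others.

73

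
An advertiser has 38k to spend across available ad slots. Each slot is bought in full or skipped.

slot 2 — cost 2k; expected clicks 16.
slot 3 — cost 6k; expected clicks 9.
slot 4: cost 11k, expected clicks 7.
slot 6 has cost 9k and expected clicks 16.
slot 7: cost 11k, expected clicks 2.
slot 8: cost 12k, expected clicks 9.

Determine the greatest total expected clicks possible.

50

Allowing fractional choices, the relaxed optimum would be about 55.7, but ad slots are indivisible.
slot 2 + slot 3 + slot 6 + slot 8: cost 2 + 6 + 9 + 12 = 29 ≤ 38, expected clicks 16 + 9 + 16 + 9 = 50.
slot 2 + slot 3 + slot 4 + slot 6: cost 2 + 6 + 11 + 9 = 28 ≤ 38, expected clicks 16 + 9 + 7 + 16 = 48.
slot 2 + slot 4 + slot 6 + slot 8: cost 2 + 11 + 9 + 12 = 34 ≤ 38, expected clicks 16 + 7 + 16 + 9 = 48.
Best is slot 2, slot 3, slot 6, and slot 8 with total expected clicks 50.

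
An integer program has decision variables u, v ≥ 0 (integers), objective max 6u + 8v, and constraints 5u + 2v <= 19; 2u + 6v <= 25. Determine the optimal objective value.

(u,v)=(2,3): 5·2+2·3=16≤19, 2·2+6·3=22≤25, objective 36.
(u,v)=(3,2): 5·3+2·2=19≤19, 2·3+6·2=18≤25, objective 34.
No feasible integer point exceeds 36.

36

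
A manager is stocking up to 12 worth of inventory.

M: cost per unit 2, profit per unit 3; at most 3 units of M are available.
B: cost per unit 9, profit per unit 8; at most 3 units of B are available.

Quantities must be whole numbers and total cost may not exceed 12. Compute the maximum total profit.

M has the best ratio (3/2); taking only M gives at most 3×3 = 9 (stopped by the supply cap of 3).
Mixing does better — 1×M and 1×B: cost 11 ≤ 12, profit 1·3 + 1·8 = 11.

11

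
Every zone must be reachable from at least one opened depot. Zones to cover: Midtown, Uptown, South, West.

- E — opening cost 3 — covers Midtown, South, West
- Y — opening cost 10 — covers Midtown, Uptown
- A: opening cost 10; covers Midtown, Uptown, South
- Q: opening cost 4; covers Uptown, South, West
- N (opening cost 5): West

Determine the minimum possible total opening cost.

This is an integer covering problem.
Choose E and Q: together they cover Midtown, Uptown, South, West — every zone.
Total opening cost: 3 + 4 = 7.

7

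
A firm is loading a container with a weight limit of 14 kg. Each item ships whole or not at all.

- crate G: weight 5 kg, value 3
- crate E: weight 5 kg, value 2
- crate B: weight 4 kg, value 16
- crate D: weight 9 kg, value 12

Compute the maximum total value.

28

crate G + crate E + crate B: weight 5 + 5 + 4 = 14 ≤ 14, value 3 + 2 + 16 = 21.
crate B + crate D: weight 4 + 9 = 13 ≤ 14, value 16 + 12 = 28.
Best is crate B and crate D with total value 28.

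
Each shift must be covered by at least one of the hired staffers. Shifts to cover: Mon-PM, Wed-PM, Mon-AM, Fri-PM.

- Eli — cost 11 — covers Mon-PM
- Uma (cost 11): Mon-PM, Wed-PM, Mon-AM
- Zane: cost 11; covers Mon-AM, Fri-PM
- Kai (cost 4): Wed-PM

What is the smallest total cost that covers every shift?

22

Choose Uma and Zane: together they cover Mon-PM, Wed-PM, Mon-AM, Fri-PM — every shift.
Total cost: 11 + 11 = 22.
No cover costs less than 22.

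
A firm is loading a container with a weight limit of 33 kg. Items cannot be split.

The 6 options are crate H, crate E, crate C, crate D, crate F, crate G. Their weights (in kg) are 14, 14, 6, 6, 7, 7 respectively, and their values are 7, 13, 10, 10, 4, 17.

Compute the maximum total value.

50

crate E + crate C + crate D + crate G: weight 14 + 6 + 6 + 7 = 33 ≤ 33, value 13 + 10 + 10 + 17 = 50.
crate H + crate C + crate D + crate G: weight 14 + 6 + 6 + 7 = 33 ≤ 33, value 7 + 10 + 10 + 17 = 44.
crate C + crate D + crate F + crate G: weight 6 + 6 + 7 + 7 = 26 ≤ 33, value 10 + 10 + 4 + 17 = 41.
Best is crate E, crate C, crate D, and crate G with total value 50.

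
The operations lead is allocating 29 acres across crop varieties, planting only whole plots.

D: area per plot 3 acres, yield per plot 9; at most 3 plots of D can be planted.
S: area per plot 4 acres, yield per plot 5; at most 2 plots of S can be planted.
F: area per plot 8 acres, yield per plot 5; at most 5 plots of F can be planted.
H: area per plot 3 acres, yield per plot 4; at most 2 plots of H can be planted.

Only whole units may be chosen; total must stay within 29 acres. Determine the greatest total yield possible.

46

3×D, 2×S, 1×F, and 1×H: area 28 ≤ 29, yield 3·9 + 2·5 + 1·5 + 1·4 = 46.
3×D, 1×S, 1×F, and 2×H: area 27 ≤ 29, yield 3·9 + 1·5 + 1·5 + 2·4 = 45.
Best is 46.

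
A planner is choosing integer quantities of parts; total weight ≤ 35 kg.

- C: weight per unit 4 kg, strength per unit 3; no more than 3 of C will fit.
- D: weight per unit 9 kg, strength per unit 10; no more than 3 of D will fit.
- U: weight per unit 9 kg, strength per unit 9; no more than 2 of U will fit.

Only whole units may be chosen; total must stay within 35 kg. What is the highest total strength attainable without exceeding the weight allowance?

This is a bounded integer knapsack.
D has the best ratio (10/9); taking only D gives at most 3×10 = 30 (stopped by the weight limit).
Mixing does better — 2×C and 3×D: weight 35 ≤ 35, strength 2·3 + 3·10 = 36.

36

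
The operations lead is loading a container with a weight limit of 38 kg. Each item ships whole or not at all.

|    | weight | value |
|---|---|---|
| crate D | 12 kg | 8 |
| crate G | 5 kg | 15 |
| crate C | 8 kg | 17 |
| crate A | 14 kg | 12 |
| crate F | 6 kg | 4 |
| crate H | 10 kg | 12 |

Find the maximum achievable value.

Treat it as a binary knapsack problem.
crate D + crate G + crate C + crate H: weight 12 + 5 + 8 + 10 = 35 ≤ 38, value 8 + 15 + 17 + 12 = 52.
crate G + crate C + crate A + crate H: weight 5 + 8 + 14 + 10 = 37 ≤ 38, value 15 + 17 + 12 + 12 = 56.
Best is crate G, crate C, crate A, and crate H with total value 56.

56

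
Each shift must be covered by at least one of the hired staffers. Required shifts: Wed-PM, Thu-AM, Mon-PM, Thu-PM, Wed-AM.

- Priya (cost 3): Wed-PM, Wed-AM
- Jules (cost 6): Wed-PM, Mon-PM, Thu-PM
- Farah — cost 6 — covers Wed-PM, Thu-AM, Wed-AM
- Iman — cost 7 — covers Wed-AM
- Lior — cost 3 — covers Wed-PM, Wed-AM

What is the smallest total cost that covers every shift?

This is a weighted set-cover instance.
The greedy cost-per-new-shift heuristic would pick Priya, Jules, and Farah for 15, but a cheaper cover exists.
Choose Jules and Farah: together they cover Wed-PM, Thu-AM, Mon-PM, Thu-PM, Wed-AM — every shift.
Total cost: 6 + 6 = 12.
No cover costs less than 12.

12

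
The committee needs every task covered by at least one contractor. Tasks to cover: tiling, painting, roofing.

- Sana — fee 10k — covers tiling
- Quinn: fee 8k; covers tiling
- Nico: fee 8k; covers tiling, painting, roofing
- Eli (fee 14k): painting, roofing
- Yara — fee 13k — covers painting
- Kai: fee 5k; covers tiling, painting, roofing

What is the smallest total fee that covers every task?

Kai alone covers tiling, painting, roofing — every task.
Total fee: 5.
No cover costs less than 5.

5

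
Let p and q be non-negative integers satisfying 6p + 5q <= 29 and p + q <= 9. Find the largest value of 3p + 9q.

The continuous relaxation peaks at (0, 5.8) with value 52.20; rounding to a feasible lattice point costs some objective.
(p,q)=(0,5): 6·0+5·5=25≤29, 1·0+1·5=5≤9, objective 45.
(p,q)=(1,4): 6·1+5·4=26≤29, 1·1+1·4=5≤9, objective 39.
The best lattice point is (0,5), giving 45.

45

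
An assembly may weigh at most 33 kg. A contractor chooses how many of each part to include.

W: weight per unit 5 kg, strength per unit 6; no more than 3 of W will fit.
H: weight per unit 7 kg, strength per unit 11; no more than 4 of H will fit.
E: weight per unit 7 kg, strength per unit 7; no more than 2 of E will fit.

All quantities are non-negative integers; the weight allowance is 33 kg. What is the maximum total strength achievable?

This is a bounded integer knapsack.
H has the best ratio (11/7); taking only H gives at most 4×11 = 44 (stopped by the weight limit).
Mixing does better — 1×W and 4×H: weight 33 ≤ 33, strength 1·6 + 4·11 = 50.

50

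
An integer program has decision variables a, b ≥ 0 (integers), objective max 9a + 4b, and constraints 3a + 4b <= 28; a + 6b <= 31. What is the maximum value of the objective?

Relaxing integrality, the LP optimum is 84.00 at (a,b) = (9.33, 0), which is not an integer point.
(a,b)=(9,0): 3·9+4·0=27≤28, 1·9+6·0=9≤31, objective 81.
(a,b)=(8,1): 3·8+4·1=28≤28, 1·8+6·1=14≤31, objective 76.
Maximum is 81 at (a,b)=(9,0).

81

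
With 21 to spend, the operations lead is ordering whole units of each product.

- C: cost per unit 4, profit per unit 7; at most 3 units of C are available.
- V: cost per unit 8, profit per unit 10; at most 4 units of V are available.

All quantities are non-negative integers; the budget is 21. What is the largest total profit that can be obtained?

31

This is a bounded integer knapsack.
Take 3×C and 1×V: cost 20 ≤ 21, profit 3·7 + 1·10 = 31.
C has the best ratio (7/4) and is taken to its limit of 3; remaining capacity is filled optimally with the others.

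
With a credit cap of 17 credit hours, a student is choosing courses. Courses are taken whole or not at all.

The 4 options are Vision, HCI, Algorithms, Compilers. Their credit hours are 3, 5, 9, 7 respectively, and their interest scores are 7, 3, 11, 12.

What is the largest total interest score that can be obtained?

23

Allowing fractional choices, the relaxed optimum would be about 27.6, but courses are indivisible.
Algorithms + Compilers: credit hours 9 + 7 = 16 ≤ 17, interest score 11 + 12 = 23.
Vision + HCI + Compilers: credit hours 3 + 5 + 7 = 15 ≤ 17, interest score 7 + 3 + 12 = 22.
Best is Algorithms and Compilers with total interest score 23.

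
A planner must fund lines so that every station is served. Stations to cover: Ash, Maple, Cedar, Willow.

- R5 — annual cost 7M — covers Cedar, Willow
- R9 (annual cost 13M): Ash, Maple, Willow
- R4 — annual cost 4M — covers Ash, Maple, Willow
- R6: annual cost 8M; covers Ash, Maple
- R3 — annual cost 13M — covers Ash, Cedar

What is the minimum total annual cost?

Choose R5 and R4: together they cover Ash, Maple, Cedar, Willow — every station.
Total annual cost: 7 + 4 = 11.

11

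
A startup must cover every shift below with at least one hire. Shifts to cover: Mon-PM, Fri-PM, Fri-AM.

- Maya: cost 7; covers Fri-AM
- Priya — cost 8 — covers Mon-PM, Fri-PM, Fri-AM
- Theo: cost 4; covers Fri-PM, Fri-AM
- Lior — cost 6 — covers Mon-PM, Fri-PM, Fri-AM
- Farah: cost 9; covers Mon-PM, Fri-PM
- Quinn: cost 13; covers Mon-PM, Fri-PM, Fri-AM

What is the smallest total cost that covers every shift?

6

This is an integer covering problem.
Lior alone covers Mon-PM, Fri-PM, Fri-AM — every shift.
Total cost: 6.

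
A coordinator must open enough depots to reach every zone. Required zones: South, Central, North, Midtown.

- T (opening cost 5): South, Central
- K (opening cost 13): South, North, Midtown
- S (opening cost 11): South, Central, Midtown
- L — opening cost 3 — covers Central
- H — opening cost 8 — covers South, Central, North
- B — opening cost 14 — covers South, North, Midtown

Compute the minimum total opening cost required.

16

The greedy cost-per-new-zone heuristic would pick T and K for 18, but a cheaper cover exists.
Choose K and L: together they cover South, Central, North, Midtown — every zone.
Total opening cost: 13 + 3 = 16.
No cover costs less than 16.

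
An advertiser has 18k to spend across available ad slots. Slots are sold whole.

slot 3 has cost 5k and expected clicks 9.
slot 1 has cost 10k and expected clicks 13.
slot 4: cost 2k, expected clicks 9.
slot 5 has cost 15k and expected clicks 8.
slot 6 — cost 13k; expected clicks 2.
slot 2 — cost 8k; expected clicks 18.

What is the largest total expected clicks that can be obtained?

Take slot 3, slot 4, and slot 2: cost 5 + 2 + 8 = 15 ≤ 18, expected clicks 9 + 9 + 18 = 36.
No other feasible combination does better.

36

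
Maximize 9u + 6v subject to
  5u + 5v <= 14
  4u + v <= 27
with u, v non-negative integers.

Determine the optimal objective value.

The continuous relaxation peaks at (2.8, 0) with value 25.20; rounding to a feasible lattice point costs some objective.
(u,v)=(2,0): 5·2+5·0=10≤14, 4·2+1·0=8≤27, objective 18.
(u,v)=(1,1): 5·1+5·1=10≤14, 4·1+1·1=5≤27, objective 15.
(u,v)=(1,0): 5·1+5·0=5≤14, 4·1+1·0=4≤27, objective 9.
No feasible integer point exceeds 18.

18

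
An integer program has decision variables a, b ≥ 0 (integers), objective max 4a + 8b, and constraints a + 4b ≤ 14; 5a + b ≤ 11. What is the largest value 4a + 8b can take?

The continuous relaxation peaks at (1.58, 3.11) with value 31.16; rounding to a feasible lattice point costs some objective.
(a,b)=(1,3): 1·1+4·3=13≤14, 5·1+1·3=8≤11, objective 28.
(a,b)=(0,3): 1·0+4·3=12≤14, 5·0+1·3=3≤11, objective 24.
(a,b)=(1,2): 1·1+4·2=9≤14, 5·1+1·2=7≤11, objective 20.
(a,b)=(0,2): 1·0+4·2=8≤14, 5·0+1·2=2≤11, objective 16.
The best lattice point is (1,3), giving 28.

28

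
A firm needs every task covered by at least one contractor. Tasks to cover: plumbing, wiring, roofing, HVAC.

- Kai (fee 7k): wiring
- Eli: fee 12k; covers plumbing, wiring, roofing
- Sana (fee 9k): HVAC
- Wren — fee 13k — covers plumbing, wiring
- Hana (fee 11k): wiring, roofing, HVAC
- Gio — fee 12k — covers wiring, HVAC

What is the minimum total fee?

This is a weighted set-cover instance.
The greedy cost-per-new-task heuristic would pick Hana and Eli for 23, but a cheaper cover exists.
Choose Eli and Sana: together they cover plumbing, wiring, roofing, HVAC — every task.
Total fee: 12 + 9 = 21.
No cover costs less than 21.

21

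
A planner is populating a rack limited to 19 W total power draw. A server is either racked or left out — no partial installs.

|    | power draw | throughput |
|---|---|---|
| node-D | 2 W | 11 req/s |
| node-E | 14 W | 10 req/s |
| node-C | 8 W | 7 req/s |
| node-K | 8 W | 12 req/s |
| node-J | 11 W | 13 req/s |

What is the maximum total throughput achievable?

30

Take node-D, node-C, and node-K: power draw 2 + 8 + 8 = 18 ≤ 19, throughput 11 + 7 + 12 = 30.
No other feasible combination does better.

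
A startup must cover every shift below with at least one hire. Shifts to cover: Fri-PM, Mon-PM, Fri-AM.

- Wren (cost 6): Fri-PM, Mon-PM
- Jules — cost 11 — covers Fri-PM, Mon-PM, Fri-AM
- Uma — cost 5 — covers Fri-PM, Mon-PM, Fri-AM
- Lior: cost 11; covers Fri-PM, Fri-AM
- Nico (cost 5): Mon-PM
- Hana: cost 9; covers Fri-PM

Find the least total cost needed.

5

Uma alone covers Fri-PM, Mon-PM, Fri-AM — every shift.
Total cost: 5.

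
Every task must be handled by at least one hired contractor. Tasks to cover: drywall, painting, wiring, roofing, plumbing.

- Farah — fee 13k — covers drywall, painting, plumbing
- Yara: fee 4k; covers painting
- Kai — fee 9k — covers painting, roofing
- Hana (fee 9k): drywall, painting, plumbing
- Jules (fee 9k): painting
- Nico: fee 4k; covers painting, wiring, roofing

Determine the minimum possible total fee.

13

Choose Hana and Nico: together they cover drywall, painting, wiring, roofing, plumbing — every task.
Total fee: 9 + 4 = 13.
No cover costs less than 13.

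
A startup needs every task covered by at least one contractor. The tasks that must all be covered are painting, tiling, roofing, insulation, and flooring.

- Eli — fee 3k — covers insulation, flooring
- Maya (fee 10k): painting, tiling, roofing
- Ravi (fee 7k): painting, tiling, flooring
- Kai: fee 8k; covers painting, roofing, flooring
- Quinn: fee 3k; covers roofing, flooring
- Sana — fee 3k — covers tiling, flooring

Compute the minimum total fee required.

13

This is a weighted set-cover instance.
The greedy cost-per-new-task heuristic would pick Eli, Quinn, Sana, and Ravi for 16, but a cheaper cover exists.
Choose Eli and Maya: together they cover painting, tiling, roofing, insulation, flooring — every task.
Total fee: 3 + 10 = 13.
No cover costs less than 13.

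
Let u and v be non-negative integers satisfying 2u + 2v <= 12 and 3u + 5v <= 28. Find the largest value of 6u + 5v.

(u,v)=(6,0): 2·6+2·0=12≤12, 3·6+5·0=18≤28, objective 36.
(u,v)=(5,1): 2·5+2·1=12≤12, 3·5+5·1=20≤28, objective 35.
(u,v)=(5,0): 2·5+2·0=10≤12, 3·5+5·0=15≤28, objective 30.
The best lattice point is (6,0), giving 36.

36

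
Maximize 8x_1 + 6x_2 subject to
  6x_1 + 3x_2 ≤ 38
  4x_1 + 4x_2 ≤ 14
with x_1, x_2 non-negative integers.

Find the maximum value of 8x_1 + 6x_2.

24

The continuous relaxation peaks at (3.5, 0) with value 28.00; rounding to a feasible lattice point costs some objective.
(x_1,x_2)=(3,0): 6·3+3·0=18≤38, 4·3+4·0=12≤14, objective 24.
(x_1,x_2)=(2,1): 6·2+3·1=15≤38, 4·2+4·1=12≤14, objective 22.
(x_1,x_2)=(2,0): 6·2+3·0=12≤38, 4·2+4·0=8≤14, objective 16.
Maximum is 24 at (x_1,x_2)=(3,0).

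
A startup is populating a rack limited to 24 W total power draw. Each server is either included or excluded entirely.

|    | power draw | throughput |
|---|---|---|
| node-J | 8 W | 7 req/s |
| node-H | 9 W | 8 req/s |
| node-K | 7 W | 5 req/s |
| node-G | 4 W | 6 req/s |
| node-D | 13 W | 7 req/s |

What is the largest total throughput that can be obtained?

21

Allowing fractional choices, the relaxed optimum would be about 23.1, but servers are indivisible.
node-J + node-H + node-K: power draw 8 + 9 + 7 = 24 ≤ 24, throughput 7 + 8 + 5 = 20.
node-H + node-K + node-G: power draw 9 + 7 + 4 = 20 ≤ 24, throughput 8 + 5 + 6 = 19.
node-J + node-H + node-G: power draw 8 + 9 + 4 = 21 ≤ 24, throughput 7 + 8 + 6 = 21.
Best is node-J, node-H, and node-G with total throughput 21.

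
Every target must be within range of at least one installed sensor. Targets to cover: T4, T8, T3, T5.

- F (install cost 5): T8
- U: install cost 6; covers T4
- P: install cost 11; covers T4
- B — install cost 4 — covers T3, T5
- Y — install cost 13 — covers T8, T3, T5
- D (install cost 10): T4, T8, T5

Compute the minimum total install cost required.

Choose B and D: together they cover T4, T8, T3, T5 — every target.
Total install cost: 4 + 10 = 14.

14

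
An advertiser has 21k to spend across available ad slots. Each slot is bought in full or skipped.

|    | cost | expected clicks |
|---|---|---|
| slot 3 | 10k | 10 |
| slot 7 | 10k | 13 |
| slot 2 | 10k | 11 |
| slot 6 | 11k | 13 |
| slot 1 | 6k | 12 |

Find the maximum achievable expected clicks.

26

slot 7 + slot 1: cost 10 + 6 = 16 ≤ 21, expected clicks 13 + 12 = 25.
slot 7 + slot 6: cost 10 + 11 = 21 ≤ 21, expected clicks 13 + 13 = 26.
Best is slot 7 and slot 6 with total expected clicks 26.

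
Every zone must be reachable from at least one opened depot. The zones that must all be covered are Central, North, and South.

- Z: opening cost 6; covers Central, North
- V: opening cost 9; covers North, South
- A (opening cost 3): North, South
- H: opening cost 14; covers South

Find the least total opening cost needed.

9

This is a weighted set-cover instance.
Choose Z and A: together they cover Central, North, South — every zone.
Total opening cost: 6 + 3 = 9.
No cover costs less than 9.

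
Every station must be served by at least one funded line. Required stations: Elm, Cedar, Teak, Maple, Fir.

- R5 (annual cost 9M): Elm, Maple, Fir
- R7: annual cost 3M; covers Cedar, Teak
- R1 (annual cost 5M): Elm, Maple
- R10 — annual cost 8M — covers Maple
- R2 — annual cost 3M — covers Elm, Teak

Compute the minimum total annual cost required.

12

The greedy cost-per-new-station heuristic would pick R7, R1, and R5 for 17, but a cheaper cover exists.
Choose R5 and R7: together they cover Elm, Cedar, Teak, Maple, Fir — every station.
Total annual cost: 9 + 3 = 12.
No cover costs less than 12.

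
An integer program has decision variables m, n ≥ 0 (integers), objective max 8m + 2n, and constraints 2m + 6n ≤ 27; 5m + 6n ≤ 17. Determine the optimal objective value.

24

Relaxing integrality, the LP optimum is 27.20 at (m,n) = (3.4, 0), which is not an integer point.
(m,n)=(3,0): 2·3+6·0=6≤27, 5·3+6·0=15≤17, objective 24.
(m,n)=(2,1): 2·2+6·1=10≤27, 5·2+6·1=16≤17, objective 18.
(m,n)=(2,0): 2·2+6·0=4≤27, 5·2+6·0=10≤17, objective 16.
Maximum is 24 at (m,n)=(3,0).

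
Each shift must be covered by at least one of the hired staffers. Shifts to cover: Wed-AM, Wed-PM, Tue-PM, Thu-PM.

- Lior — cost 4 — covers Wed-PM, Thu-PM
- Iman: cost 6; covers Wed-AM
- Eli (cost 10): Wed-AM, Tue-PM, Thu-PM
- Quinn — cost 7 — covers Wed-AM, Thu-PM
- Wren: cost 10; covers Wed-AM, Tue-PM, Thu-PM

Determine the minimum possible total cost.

14

Choose Lior and Eli: together they cover Wed-AM, Wed-PM, Tue-PM, Thu-PM — every shift.
Total cost: 4 + 10 = 14.
No cover costs less than 14.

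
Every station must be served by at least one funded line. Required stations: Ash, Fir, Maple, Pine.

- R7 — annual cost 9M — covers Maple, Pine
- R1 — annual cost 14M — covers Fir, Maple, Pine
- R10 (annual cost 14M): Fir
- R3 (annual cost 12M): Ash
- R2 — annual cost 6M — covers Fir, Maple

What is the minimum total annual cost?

26

This is a weighted set-cover instance.
Choose R1 and R3: together they cover Ash, Fir, Maple, Pine — every station.
Total annual cost: 14 + 12 = 26.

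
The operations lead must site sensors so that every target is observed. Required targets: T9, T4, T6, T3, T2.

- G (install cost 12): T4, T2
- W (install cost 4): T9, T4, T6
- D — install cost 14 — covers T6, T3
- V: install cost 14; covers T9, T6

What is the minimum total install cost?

Choose G, W, and D: together they cover T9, T4, T6, T3, T2 — every target.
Total install cost: 12 + 4 + 14 = 30.
No cover costs less than 30.

30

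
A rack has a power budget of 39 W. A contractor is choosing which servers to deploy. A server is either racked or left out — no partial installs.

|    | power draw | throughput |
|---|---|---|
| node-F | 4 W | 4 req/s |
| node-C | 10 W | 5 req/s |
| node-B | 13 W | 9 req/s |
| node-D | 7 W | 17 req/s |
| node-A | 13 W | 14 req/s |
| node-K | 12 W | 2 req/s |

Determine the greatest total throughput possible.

node-B + node-D + node-A: power draw 13 + 7 + 13 = 33 ≤ 39, throughput 9 + 17 + 14 = 40.
node-F + node-B + node-D + node-A: power draw 4 + 13 + 7 + 13 = 37 ≤ 39, throughput 4 + 9 + 17 + 14 = 44.
Best is node-F, node-B, node-D, and node-A with total throughput 44.

44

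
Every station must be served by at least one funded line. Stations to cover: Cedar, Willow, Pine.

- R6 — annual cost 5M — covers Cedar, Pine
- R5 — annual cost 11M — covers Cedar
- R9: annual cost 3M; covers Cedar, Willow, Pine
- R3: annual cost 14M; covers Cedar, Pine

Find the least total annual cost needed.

This is an integer covering problem.
R9 alone covers Cedar, Willow, Pine — every station.
Total annual cost: 3.
No cover costs less than 3.

3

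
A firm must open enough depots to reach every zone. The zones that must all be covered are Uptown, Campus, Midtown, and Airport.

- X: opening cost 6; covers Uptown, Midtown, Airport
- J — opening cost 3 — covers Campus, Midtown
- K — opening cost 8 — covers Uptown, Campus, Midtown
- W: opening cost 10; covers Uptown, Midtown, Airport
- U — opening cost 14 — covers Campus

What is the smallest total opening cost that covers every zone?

9

This is a weighted set-cover instance.
Choose X and J: together they cover Uptown, Campus, Midtown, Airport — every zone.
Total opening cost: 6 + 3 = 9.
No cover costs less than 9.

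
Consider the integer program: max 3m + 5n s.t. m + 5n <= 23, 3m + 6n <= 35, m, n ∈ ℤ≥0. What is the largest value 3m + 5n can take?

33

The continuous relaxation peaks at (11.7, 0) with value 35.00; rounding to a feasible lattice point costs some objective.
(m,n)=(11,0): 1·11+5·0=11≤23, 3·11+6·0=33≤35, objective 33.
(m,n)=(10,0): 1·10+5·0=10≤23, 3·10+6·0=30≤35, objective 30.
Maximum is 33 at (m,n)=(11,0).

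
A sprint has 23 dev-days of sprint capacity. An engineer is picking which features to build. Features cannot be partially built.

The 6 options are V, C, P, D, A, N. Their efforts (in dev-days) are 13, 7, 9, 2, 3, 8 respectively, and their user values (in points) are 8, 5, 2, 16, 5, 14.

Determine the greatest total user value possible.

Allowing fractional choices, the relaxed optimum would be about 41.8, but features are indivisible.
P + D + A + N: effort 9 + 2 + 3 + 8 = 22 ≤ 23, user value 2 + 16 + 5 + 14 = 37.
C + D + A + N: effort 7 + 2 + 3 + 8 = 20 ≤ 23, user value 5 + 16 + 5 + 14 = 40.
V + D + N: effort 13 + 2 + 8 = 23 ≤ 23, user value 8 + 16 + 14 = 38.
Best is C, D, A, and N with total user value 40.

40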